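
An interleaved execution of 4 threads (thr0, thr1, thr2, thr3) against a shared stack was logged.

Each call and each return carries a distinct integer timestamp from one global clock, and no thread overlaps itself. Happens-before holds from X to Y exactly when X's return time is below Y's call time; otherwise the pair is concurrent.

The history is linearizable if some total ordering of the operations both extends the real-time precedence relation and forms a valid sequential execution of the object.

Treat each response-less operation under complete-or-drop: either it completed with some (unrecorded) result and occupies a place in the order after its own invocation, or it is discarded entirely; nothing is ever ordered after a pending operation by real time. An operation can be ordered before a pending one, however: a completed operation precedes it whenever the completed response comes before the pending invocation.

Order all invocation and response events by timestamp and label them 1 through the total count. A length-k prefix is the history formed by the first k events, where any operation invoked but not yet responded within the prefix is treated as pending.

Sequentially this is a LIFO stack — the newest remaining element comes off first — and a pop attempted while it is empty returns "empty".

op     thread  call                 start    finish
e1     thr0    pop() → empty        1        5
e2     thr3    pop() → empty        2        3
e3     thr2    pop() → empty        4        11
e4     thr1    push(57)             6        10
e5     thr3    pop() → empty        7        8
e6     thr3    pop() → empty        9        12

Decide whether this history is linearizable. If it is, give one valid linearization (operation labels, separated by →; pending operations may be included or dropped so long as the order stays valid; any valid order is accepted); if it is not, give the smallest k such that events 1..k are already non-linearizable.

1. e1 pop() → empty, leaving stack <>
2. e2 pop() → empty, leaving stack <>
3. e3 pop() → empty, leaving stack <>
4. e5 pop() → empty, leaving stack <>
5. e6 pop() → empty, leaving stack <>
6. e4 push(57), leaving stack <57>

linearizable — witness: e1 → e2 → e3 → e5 → e6 → e4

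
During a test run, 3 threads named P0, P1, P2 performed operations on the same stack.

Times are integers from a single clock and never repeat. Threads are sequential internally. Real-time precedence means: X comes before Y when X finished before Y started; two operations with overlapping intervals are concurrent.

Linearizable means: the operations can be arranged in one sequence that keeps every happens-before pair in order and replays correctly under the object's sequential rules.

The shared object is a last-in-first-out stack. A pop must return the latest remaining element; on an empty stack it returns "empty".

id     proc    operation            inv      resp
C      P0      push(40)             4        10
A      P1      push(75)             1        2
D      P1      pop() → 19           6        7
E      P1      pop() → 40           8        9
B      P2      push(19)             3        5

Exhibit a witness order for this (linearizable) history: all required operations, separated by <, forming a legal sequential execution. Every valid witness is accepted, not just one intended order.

1. A push(75), leaving stack <75>
2. B push(19), leaving stack <75,19>
3. D pop() → 19, leaving stack <75>
4. C push(40), leaving stack <75,40>
5. E pop() → 40, leaving stack <75>

A < B < D < C < E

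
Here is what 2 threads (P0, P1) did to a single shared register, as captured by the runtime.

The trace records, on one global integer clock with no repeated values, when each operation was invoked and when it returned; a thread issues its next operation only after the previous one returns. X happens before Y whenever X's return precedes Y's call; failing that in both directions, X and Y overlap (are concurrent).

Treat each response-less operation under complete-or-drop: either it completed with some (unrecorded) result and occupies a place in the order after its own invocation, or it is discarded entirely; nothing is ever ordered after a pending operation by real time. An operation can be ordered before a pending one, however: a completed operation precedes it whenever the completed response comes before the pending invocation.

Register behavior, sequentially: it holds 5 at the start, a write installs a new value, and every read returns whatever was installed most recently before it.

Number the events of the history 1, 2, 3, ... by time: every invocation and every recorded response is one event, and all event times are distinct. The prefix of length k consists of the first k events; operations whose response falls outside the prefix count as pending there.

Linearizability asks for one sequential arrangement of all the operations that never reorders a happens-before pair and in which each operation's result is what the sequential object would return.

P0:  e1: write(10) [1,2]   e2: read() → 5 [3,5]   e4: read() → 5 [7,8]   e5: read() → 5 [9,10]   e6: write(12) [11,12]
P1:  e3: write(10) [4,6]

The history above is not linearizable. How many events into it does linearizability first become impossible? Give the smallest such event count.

5

a valid linearization of events 1..4 exists, for instance e1:
after step 1 (e1 write(10)): value 10
include event 5 — e2 responding at 5 — and every candidate order breaks
every completion of the 1 pending operation (e3) was checked; none linearizes
e.g. e1, e2 (pending dropped): illegal at step 2, since e2 read() → 5 cannot apply there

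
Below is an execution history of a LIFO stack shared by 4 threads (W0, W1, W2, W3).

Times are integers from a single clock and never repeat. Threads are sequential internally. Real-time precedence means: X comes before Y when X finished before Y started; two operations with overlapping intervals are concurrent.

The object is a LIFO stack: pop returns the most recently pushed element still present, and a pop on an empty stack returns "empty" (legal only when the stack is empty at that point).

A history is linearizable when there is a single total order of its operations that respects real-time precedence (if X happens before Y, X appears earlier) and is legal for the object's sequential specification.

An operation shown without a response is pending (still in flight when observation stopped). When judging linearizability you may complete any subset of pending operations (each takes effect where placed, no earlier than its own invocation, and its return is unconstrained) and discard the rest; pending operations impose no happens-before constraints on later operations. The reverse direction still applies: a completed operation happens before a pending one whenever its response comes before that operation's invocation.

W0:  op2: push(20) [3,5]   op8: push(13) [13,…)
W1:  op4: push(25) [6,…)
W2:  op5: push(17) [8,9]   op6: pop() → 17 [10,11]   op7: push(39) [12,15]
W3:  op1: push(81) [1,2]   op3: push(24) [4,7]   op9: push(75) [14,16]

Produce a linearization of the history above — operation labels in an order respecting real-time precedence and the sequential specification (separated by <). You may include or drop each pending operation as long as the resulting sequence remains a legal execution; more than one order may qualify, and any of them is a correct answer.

op1 < op2 < op3 < op4 < op5 < op6 < op7 < op8 < op9

1. op1 push(81), leaving stack <81>
2. op2 push(20), leaving stack <81,20>
3. op3 push(24), leaving stack <81,20,24>
4. op4 push(25) (pending, included), leaving stack <81,20,24,25>
5. op5 push(17), leaving stack <81,20,24,25,17>
6. op6 pop() → 17, leaving stack <81,20,24,25>
7. op7 push(39), leaving stack <81,20,24,25,39>
8. op8 push(13) (pending, included), leaving stack <81,20,24,25,39,13>
9. op9 push(75), leaving stack <81,20,24,25,39,13,75>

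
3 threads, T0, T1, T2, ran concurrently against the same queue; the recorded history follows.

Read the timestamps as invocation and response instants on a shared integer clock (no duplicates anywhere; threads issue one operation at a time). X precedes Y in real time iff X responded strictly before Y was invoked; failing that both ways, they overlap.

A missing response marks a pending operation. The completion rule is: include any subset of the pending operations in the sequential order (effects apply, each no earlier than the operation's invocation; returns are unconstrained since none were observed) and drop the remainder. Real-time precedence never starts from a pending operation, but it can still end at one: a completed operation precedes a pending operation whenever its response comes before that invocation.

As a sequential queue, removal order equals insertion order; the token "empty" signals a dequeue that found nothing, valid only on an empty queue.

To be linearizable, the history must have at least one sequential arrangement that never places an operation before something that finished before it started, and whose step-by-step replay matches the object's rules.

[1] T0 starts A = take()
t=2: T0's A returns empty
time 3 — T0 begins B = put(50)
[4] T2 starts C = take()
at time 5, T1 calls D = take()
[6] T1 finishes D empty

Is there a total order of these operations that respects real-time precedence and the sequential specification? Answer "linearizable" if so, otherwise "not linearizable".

linearizable

witness order: A, B, C, D
step 1: A take() → empty — queue <>
step 2: B put(50) (pending, included) — queue <50>
step 3: C take() (pending, included) — queue <>
step 4: D take() → empty — queue <>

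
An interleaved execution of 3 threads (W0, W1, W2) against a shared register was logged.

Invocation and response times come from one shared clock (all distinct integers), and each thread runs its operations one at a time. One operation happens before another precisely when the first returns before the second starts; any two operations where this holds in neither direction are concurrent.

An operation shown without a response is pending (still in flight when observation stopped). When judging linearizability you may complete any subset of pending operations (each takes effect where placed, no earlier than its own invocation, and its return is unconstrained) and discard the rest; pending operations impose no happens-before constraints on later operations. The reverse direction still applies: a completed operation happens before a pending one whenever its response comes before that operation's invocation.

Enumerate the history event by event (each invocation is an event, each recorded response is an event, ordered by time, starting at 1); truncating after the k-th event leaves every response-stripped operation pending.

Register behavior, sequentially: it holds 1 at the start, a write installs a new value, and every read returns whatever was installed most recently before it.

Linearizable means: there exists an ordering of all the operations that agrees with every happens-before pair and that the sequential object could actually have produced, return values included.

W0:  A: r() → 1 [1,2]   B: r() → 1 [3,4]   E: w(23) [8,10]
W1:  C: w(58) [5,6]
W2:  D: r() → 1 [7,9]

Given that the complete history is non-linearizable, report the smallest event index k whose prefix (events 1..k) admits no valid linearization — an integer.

9

events 1..8 are linearizable, e.g. via A, B, C:
1. A r() → 1, leaving value 1
2. B r() → 1, leaving value 1
3. C w(58), leaving value 58
at event 9 (D's time-9 response) nothing linearizes any more
no completion choice of the 1 pending operation (E) rescues it — every subset was tried
for example A, B, C, D (pending dropped) fails at step 4: D r() → 1 is not legal there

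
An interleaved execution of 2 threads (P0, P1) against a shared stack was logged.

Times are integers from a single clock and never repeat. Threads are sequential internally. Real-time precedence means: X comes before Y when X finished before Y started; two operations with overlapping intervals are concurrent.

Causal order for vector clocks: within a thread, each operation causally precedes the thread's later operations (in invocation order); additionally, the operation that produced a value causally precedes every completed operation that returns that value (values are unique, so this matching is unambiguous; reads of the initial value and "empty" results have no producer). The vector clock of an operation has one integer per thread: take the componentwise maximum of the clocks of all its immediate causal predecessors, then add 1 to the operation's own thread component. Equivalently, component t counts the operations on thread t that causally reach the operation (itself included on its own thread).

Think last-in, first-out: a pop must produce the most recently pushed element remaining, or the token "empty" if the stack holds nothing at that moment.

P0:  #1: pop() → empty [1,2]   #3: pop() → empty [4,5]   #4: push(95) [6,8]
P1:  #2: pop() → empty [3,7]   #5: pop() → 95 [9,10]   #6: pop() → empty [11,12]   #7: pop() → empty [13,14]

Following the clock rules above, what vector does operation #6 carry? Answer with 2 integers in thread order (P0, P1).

(3, 3)

#2 (invocation 3): nothing precedes it; P1's component alone gives (0, 1)
#1 (invocation 1): nothing precedes it; P0's component alone gives (1, 0)
VC(#3, invoked at 4): max of VC(#1)=(1, 0), then +1 on thread P0 → (2, 0)
VC(#4, invoked at 6): max of VC(#3)=(2, 0), then +1 on thread P0 → (3, 0)
VC(#5, invoked at 9): max of VC(#2)=(0, 1), VC(#4)=(3, 0), then +1 on thread P1 → (3, 2)
VC(#6, invoked at 11): max of VC(#5)=(3, 2), then +1 on thread P1 → (3, 3)
VC(#7, invoked at 13): max of VC(#6)=(3, 3), then +1 on thread P1 → (3, 4)
target: VC(#6) = (3, 3)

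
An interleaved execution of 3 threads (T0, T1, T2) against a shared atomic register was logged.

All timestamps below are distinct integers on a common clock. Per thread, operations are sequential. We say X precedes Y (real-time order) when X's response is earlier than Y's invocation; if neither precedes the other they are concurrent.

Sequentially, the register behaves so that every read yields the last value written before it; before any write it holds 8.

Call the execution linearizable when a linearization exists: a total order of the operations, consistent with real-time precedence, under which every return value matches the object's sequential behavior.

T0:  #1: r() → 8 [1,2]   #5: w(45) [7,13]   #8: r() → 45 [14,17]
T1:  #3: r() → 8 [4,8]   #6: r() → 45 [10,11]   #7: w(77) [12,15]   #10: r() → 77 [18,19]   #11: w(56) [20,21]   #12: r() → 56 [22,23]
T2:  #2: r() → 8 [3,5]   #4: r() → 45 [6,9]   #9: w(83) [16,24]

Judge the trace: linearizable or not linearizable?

one valid linearization: #1, #2, #3, #5, #4, #6, #8, #7, #10, #9, #11, #12
step 1: #1 r() → 8 — value 8
step 2: #2 r() → 8 — value 8
step 3: #3 r() → 8 — value 8
step 4: #5 w(45) — value 45
step 5: #4 r() → 45 — value 45
step 6: #6 r() → 45 — value 45
step 7: #8 r() → 45 — value 45
step 8: #7 w(77) — value 77
step 9: #10 r() → 77 — value 77
step 10: #9 w(83) — value 83
step 11: #11 w(56) — value 56
step 12: #12 r() → 56 — value 56

linearizable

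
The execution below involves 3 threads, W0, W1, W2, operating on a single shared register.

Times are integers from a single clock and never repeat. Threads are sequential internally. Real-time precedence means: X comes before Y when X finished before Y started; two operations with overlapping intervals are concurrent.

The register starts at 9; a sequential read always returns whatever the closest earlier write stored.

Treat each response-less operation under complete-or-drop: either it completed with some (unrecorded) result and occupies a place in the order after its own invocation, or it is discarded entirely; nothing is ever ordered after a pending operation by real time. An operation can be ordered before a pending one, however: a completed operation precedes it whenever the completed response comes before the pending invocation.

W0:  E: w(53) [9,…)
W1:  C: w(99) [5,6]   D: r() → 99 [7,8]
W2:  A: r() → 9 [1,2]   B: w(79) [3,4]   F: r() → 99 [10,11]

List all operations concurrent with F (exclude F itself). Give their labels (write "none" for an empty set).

F spans [10,11]; an op avoiding the whole window 10..11 is ordered, any other is concurrent
A [1,2]: before
B [3,4]: before
C [5,6]: before
D [7,8]: before
E [9,…): concurrent

E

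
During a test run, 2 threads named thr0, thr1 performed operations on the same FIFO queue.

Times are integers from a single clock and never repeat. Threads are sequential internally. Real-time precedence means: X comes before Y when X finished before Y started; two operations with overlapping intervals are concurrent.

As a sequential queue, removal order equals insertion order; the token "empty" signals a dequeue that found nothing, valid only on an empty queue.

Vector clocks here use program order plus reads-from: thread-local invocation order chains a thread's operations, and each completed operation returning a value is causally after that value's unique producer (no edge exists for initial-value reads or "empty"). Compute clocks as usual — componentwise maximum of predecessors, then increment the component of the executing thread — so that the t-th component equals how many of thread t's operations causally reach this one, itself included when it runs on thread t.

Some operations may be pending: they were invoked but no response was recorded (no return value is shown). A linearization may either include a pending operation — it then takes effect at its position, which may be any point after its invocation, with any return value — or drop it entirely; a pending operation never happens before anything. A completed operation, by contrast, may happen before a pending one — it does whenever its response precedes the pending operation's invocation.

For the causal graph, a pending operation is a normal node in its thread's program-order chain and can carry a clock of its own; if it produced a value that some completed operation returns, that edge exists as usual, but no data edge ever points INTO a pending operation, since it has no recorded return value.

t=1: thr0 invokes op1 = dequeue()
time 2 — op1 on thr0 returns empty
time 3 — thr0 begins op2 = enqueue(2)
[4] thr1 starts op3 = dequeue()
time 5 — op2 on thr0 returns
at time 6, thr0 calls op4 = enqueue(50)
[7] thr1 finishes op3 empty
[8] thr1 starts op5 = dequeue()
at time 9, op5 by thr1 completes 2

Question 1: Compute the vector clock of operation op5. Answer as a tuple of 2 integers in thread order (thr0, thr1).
op3 (invocation 4): nothing precedes it; thr1's component alone gives (0, 1)
op1 (invocation 1): nothing precedes it; thr0's component alone gives (1, 0)
VC(op2, invoked at 3): max of VC(op1)=(1, 0), then +1 on thread thr0 → (2, 0)
VC(op4, invoked at 6): max of VC(op2)=(2, 0), then +1 on thread thr0 → (3, 0)
VC(op5, invoked at 8): max of VC(op2)=(2, 0), VC(op3)=(0, 1), then +1 on thread thr1 → (2, 2)
target: VC(op5) = (2, 2)

(2, 2)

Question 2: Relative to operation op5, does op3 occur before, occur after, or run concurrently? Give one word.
op3 spans [4,7], op5 spans [8,9]
resp(op3)=7 < inv(op5)=8

before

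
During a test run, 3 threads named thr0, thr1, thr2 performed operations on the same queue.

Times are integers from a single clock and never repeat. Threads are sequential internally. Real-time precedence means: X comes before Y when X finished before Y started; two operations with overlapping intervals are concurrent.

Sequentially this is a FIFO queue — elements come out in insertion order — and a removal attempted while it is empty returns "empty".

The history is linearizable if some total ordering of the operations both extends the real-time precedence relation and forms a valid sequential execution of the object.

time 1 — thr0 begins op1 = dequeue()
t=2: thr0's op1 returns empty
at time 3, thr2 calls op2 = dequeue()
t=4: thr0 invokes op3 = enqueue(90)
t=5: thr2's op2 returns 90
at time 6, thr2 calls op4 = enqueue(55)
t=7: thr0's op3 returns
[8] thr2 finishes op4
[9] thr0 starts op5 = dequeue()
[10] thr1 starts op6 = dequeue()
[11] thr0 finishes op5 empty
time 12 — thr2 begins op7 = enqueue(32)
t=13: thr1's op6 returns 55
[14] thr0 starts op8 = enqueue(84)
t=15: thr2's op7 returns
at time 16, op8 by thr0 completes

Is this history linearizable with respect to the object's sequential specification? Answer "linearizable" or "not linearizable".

linearizable

a witness: op1, op3, op2, op4, op6, op5, op7, op8
1. op1 dequeue() → empty, leaving queue <>
2. op3 enqueue(90), leaving queue <90>
3. op2 dequeue() → 90, leaving queue <>
4. op4 enqueue(55), leaving queue <55>
5. op6 dequeue() → 55, leaving queue <>
6. op5 dequeue() → empty, leaving queue <>
7. op7 enqueue(32), leaving queue <32>
8. op8 enqueue(84), leaving queue <32,84>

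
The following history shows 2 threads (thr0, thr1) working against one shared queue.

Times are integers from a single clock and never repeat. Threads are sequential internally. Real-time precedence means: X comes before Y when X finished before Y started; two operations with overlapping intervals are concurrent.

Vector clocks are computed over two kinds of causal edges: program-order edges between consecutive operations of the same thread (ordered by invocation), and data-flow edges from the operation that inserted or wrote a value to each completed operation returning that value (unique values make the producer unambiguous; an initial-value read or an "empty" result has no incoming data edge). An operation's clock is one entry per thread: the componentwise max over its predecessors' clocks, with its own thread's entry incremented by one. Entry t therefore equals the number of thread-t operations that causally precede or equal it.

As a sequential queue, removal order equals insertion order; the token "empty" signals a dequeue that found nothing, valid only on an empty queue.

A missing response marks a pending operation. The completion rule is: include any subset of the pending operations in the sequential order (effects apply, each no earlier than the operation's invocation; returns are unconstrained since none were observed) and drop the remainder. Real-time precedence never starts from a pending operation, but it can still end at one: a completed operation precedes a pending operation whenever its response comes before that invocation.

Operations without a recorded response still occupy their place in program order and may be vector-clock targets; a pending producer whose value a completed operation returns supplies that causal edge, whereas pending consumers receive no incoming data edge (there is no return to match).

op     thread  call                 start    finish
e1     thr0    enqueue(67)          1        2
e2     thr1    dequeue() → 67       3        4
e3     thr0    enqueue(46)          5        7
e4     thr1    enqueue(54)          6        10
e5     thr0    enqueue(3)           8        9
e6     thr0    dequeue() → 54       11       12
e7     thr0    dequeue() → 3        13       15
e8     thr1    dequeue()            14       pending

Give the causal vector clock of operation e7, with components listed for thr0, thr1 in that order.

root op e1, invoked 1: fresh clock plus thr0's own tick → (1, 0)
from VC(e1)=(1, 0), e2 (invoked 3) maxes components and bumps thr1 → (1, 1)
from VC(e1)=(1, 0), e3 (invoked 5) maxes components and bumps thr0 → (2, 0)
from VC(e2)=(1, 1), e4 (invoked 6) maxes components and bumps thr1 → (1, 2)
from VC(e3)=(2, 0), e5 (invoked 8) maxes components and bumps thr0 → (3, 0)
from VC(e4)=(1, 2), e8 (invoked 14) maxes components and bumps thr1 → (1, 3)
from VC(e4)=(1, 2), VC(e5)=(3, 0), e6 (invoked 11) maxes components and bumps thr0 → (4, 2)
from VC(e5)=(3, 0), VC(e6)=(4, 2), e7 (invoked 13) maxes components and bumps thr0 → (5, 2)
target: VC(e7) = (5, 2)

(5, 2)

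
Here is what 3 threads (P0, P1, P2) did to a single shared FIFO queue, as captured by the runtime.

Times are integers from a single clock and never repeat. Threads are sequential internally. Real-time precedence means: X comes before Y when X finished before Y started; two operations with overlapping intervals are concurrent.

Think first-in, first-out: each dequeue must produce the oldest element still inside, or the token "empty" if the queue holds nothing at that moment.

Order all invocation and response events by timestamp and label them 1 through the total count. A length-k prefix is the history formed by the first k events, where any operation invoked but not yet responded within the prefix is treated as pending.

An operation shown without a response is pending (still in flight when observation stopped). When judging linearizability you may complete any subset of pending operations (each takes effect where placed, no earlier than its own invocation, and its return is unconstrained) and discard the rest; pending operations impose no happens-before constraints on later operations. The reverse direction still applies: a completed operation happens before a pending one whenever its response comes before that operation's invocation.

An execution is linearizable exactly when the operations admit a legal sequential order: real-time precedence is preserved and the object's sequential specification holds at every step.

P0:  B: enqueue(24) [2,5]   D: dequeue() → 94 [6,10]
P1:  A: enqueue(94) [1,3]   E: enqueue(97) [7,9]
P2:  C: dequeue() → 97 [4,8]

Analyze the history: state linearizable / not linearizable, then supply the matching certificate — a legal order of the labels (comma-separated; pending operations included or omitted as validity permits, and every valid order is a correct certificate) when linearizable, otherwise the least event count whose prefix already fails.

not linearizable — minimal violating prefix: 8 events

through event 7 a valid linearization exists; event 8 (C responding at time 8) ends that
3 completed operations, 3 real-time-consistent orders — every FIFO queue replay fails
every completion of the 2 pending operations (D, E) was checked; none linearizes
sample order A, B, C (pending dropped) stalls at step 3 — C dequeue() → 97 has no legal effect
sample order A, C, B (pending dropped) stalls at step 2 — C dequeue() → 97 has no legal effect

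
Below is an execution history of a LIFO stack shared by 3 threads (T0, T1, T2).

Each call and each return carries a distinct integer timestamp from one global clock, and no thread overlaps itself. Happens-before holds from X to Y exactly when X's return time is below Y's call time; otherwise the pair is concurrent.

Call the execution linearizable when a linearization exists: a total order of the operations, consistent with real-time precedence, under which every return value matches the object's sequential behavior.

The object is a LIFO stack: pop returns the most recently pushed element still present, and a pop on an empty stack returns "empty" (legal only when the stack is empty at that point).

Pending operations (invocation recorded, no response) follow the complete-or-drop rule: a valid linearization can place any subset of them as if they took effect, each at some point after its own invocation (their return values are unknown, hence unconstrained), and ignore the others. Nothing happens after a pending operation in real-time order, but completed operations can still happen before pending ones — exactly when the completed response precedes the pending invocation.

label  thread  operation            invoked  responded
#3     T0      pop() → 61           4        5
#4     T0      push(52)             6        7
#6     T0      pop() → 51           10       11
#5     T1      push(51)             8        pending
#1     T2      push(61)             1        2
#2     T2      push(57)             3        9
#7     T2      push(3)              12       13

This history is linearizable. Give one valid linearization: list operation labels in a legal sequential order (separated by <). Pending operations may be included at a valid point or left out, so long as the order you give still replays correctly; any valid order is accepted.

after step 1 (#1 push(61)): stack <61>
after step 2 (#3 pop() → 61): stack <>
after step 3 (#2 push(57)): stack <57>
after step 4 (#4 push(52)): stack <57,52>
after step 5 (#5 push(51) (pending, included)): stack <57,52,51>
after step 6 (#6 pop() → 51): stack <57,52>
after step 7 (#7 push(3)): stack <57,52,3>

#1 < #3 < #2 < #4 < #5 < #6 < #7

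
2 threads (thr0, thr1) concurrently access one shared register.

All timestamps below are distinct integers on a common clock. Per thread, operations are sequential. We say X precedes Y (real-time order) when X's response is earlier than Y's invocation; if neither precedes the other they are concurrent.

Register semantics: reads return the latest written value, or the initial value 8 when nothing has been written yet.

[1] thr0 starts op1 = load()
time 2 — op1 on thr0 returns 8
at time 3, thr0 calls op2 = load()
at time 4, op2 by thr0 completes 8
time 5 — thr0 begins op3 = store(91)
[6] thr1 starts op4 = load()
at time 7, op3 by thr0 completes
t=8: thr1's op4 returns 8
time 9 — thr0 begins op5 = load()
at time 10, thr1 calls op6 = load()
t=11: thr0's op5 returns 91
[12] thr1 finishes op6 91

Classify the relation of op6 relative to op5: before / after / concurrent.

concurrent

op6 spans [10,12], op5 spans [9,11]
the intervals overlap in both directions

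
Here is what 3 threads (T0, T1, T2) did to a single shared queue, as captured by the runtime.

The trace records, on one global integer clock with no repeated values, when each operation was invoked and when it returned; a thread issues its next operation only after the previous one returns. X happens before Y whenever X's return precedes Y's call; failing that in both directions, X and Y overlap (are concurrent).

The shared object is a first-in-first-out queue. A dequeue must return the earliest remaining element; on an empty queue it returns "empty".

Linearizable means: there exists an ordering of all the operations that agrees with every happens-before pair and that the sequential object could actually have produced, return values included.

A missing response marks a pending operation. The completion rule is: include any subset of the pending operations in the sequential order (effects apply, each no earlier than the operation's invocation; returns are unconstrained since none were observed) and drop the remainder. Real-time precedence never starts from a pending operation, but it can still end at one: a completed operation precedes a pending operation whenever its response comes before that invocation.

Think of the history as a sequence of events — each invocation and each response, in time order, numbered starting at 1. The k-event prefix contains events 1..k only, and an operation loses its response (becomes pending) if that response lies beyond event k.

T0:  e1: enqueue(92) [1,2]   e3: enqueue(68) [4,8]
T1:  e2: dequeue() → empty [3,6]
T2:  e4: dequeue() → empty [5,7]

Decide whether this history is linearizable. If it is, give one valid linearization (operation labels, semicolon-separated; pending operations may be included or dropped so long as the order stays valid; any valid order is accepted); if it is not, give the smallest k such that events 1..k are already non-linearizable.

already the first 7 events (up to e4's response at time 7) admit no linearization; the first 6 still do
real-time-consistent orders of the 3 completed operations: 2 — all fail the queue replay
no completion choice of the 1 pending operation (e3) rescues it — every subset was tried
for example e1, e2, e4 (pending dropped) fails at step 2: e2 dequeue() → empty is not legal there
for example e1, e4, e2 (pending dropped) fails at step 2: e4 dequeue() → empty is not legal there

not linearizable — minimal violating prefix: 7 events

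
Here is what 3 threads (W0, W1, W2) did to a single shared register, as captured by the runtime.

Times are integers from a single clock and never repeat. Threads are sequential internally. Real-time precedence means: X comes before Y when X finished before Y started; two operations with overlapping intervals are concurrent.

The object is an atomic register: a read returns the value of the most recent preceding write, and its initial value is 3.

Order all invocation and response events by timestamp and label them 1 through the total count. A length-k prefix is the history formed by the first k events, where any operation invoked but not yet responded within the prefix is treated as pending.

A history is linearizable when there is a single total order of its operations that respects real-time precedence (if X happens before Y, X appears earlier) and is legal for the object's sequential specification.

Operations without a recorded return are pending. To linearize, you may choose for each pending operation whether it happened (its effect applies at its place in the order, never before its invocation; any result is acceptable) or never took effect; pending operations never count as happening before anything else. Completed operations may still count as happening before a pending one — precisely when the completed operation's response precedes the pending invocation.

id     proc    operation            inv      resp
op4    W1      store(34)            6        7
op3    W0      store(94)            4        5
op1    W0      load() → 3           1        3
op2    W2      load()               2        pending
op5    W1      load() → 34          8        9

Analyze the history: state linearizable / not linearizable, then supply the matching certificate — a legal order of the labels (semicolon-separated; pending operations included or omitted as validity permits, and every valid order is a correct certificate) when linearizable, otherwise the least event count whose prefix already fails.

1. op1 load() → 3, leaving value 3
2. op2 load() (pending, included), leaving value 3
3. op3 store(94), leaving value 94
4. op4 store(34), leaving value 34
5. op5 load() → 34, leaving value 34

linearizable — witness: op1; op2; op3; op4; op5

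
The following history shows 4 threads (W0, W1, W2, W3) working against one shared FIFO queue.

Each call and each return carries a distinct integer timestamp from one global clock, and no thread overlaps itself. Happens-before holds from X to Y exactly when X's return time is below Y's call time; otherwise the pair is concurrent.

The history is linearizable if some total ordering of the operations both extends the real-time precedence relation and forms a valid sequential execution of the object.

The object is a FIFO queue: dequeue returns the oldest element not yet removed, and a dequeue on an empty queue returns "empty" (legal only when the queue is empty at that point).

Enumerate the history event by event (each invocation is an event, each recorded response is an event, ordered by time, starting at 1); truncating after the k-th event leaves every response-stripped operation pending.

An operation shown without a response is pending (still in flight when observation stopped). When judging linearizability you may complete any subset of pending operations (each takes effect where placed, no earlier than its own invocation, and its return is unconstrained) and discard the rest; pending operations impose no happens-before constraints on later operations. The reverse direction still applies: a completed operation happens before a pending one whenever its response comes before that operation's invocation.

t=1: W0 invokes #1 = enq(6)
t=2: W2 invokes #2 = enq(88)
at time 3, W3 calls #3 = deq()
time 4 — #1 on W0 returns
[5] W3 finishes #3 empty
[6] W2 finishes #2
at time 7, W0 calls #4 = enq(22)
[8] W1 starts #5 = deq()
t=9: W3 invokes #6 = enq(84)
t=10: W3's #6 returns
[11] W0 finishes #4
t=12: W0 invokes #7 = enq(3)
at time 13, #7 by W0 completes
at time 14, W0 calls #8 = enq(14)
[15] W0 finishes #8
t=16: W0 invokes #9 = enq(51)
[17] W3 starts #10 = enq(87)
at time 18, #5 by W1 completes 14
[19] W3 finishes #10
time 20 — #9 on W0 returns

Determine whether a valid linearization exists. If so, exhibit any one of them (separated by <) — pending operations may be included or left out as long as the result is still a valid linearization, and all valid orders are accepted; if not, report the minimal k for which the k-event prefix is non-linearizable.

not linearizable — minimal violating prefix: 18 events

the violation lands at event 18, #5's response at time 18: events 1..17 linearize, events 1..18 do not
60 orders of the 8 completed FIFO queue ops respect real time; none is legal
completion choices over the 2 pending operations (#9, #10) were checked; none helps
sample order #1, #2, #3, #4, #5, #6, #7, #8 (pending dropped) stalls at step 3 — #3 deq() → empty has no legal effect
sample order #1, #2, #3, #4, #6, #5, #7, #8 (pending dropped) stalls at step 3 — #3 deq() → empty has no legal effect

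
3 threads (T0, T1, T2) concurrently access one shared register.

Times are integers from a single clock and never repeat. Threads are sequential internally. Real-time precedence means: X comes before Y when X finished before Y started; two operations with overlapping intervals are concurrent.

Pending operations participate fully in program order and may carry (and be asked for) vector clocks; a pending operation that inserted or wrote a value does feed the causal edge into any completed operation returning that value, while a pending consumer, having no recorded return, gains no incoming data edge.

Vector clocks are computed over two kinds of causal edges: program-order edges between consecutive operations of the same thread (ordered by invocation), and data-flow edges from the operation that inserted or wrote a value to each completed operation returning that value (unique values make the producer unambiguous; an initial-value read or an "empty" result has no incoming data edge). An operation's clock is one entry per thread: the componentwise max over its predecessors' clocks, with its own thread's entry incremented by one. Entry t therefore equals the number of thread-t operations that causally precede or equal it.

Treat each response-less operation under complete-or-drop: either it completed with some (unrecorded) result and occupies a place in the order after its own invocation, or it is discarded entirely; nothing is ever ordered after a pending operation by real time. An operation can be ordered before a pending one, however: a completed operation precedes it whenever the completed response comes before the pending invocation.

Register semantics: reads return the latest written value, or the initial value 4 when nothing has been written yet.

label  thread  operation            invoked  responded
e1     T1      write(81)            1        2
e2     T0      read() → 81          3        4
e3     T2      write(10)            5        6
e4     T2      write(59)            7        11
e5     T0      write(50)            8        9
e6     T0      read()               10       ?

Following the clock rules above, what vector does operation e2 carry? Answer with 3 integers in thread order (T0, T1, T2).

(1, 1, 0)

e3 (invocation 5): nothing precedes it; T2's component alone gives (0, 0, 1)
e1 (invocation 1): nothing precedes it; T1's component alone gives (0, 1, 0)
merge at e4 (invoked 7): VC(e3)=(0, 0, 1), own-thread bump on T2 → (0, 0, 2)
merge at e2 (invoked 3): VC(e1)=(0, 1, 0), own-thread bump on T0 → (1, 1, 0)
merge at e5 (invoked 8): VC(e2)=(1, 1, 0), own-thread bump on T0 → (2, 1, 0)
merge at e6 (invoked 10): VC(e5)=(2, 1, 0), own-thread bump on T0 → (3, 1, 0)
target: VC(e2) = (1, 1, 0)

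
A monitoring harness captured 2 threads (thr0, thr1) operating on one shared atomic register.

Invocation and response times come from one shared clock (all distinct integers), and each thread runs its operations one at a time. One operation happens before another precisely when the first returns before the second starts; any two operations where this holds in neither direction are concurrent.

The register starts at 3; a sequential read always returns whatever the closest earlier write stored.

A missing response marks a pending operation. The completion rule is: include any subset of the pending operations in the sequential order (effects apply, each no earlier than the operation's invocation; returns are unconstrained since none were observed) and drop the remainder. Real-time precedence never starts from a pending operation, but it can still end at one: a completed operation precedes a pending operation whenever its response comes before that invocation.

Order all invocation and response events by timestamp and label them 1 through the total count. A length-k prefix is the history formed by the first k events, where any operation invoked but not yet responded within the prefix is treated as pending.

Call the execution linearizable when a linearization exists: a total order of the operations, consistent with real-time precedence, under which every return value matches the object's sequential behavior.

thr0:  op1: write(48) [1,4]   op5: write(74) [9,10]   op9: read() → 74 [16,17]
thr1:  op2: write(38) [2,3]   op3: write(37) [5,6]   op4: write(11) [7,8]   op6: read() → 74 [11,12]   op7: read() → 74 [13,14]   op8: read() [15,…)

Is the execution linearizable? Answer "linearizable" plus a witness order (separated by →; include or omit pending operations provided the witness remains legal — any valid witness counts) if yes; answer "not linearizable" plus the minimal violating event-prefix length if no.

linearizable — witness: op1 → op2 → op3 → op4 → op5 → op6 → op7 → op8 → op9

step 1: op1 write(48) — value 48
step 2: op2 write(38) — value 38
step 3: op3 write(37) — value 37
step 4: op4 write(11) — value 11
step 5: op5 write(74) — value 74
step 6: op6 read() → 74 — value 74
step 7: op7 read() → 74 — value 74
step 8: op8 read() (pending, included) — value 74
step 9: op9 read() → 74 — value 74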